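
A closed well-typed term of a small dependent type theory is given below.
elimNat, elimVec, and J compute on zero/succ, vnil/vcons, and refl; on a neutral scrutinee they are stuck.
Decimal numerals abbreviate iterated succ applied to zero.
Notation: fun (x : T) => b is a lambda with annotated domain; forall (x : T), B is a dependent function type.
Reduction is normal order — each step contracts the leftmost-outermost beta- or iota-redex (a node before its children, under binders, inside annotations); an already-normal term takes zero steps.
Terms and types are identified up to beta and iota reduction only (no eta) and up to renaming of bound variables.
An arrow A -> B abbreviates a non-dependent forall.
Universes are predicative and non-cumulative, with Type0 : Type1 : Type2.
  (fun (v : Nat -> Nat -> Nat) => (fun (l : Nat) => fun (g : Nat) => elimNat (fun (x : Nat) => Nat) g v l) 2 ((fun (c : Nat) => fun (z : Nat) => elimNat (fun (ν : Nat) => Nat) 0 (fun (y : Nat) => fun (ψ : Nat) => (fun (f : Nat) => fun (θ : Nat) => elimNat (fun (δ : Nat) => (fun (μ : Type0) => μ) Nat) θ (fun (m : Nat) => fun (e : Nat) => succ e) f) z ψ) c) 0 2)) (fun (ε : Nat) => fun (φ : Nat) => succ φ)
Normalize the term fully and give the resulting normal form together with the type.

resulting normal form:
  2
inferred type:
  Nat


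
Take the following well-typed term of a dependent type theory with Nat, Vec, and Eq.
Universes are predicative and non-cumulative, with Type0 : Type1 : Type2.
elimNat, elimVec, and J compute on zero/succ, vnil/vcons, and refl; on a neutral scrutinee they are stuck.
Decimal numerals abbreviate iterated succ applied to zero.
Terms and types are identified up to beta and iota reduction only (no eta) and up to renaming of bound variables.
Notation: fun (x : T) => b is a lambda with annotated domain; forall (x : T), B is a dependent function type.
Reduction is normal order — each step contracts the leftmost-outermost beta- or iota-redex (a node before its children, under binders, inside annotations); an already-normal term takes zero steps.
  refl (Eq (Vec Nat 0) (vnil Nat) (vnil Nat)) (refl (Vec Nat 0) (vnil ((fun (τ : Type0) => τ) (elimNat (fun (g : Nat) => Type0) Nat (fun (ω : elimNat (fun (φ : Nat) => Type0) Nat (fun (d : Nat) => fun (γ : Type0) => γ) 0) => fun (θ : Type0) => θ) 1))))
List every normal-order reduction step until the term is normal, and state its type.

reduction (normal order):
  refl (Eq (Vec Nat 0) (vnil Nat) (vnil Nat)) (refl (Vec Nat 0) (vnil ((fun (τ : Type0) => τ) (elimNat (fun (g : Nat) => Type0) Nat (fun (ω : elimNat (fun (φ : Nat) => Type0) Nat (fun (d : Nat) => fun (γ : Type0) => γ) 0) => fun (θ : Type0) => θ) 1))))
  ~> refl (Eq (Vec Nat 0) (vnil Nat) (vnil Nat)) (refl (Vec Nat 0) (vnil (elimNat (fun (τ : Nat) => Type0) Nat (fun (g : elimNat (fun (ω : Nat) => Type0) Nat (fun (φ : Nat) => fun (d : Type0) => d) 0) => fun (γ : Type0) => γ) 1)))
  ~> refl (Eq (Vec Nat 0) (vnil Nat) (vnil Nat)) (refl (Vec Nat 0) (vnil ((fun (τ : elimNat (fun (g : Nat) => Type0) Nat (fun (ω : Nat) => fun (φ : Type0) => φ) 0) => fun (d : Type0) => d) 0 (elimNat (fun (γ : Nat) => Type0) Nat (fun (θ : elimNat (fun (μ : Nat) => Type0) Nat (fun (f : Nat) => fun (z : Type0) => z) 0) => fun (b : Type0) => b) 0))))
  ~> refl (Eq (Vec Nat 0) (vnil Nat) (vnil Nat)) (refl (Vec Nat 0) (vnil ((fun (τ : Type0) => τ) (elimNat (fun (g : Nat) => Type0) Nat (fun (ω : elimNat (fun (φ : Nat) => Type0) Nat (fun (d : Nat) => fun (γ : Type0) => γ) 0) => fun (θ : Type0) => θ) 0))))
  ~> refl (Eq (Vec Nat 0) (vnil Nat) (vnil Nat)) (refl (Vec Nat 0) (vnil (elimNat (fun (τ : Nat) => Type0) Nat (fun (g : elimNat (fun (ω : Nat) => Type0) Nat (fun (φ : Nat) => fun (d : Type0) => d) 0) => fun (γ : Type0) => γ) 0)))
  ~> refl (Eq (Vec Nat 0) (vnil Nat) (vnil Nat)) (refl (Vec Nat 0) (vnil Nat))
inferred type:
  Eq (Eq (Vec Nat 0) (vnil Nat) (vnil Nat)) (refl (Vec Nat 0) (vnil Nat)) (refl (Vec Nat 0) (vnil Nat))


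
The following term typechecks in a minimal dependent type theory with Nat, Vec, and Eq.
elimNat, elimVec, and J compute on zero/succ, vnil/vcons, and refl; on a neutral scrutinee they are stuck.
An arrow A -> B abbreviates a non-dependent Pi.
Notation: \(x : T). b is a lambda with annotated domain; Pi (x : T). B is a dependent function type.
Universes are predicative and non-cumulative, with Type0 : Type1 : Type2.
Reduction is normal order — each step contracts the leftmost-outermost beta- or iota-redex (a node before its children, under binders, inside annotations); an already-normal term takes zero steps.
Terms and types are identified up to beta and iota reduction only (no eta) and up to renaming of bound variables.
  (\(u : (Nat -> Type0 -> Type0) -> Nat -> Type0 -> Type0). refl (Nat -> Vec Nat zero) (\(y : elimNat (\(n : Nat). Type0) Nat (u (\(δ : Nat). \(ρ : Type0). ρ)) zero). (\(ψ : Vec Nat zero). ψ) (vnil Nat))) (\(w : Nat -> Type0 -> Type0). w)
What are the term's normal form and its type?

resulting normal form:
  refl (Nat -> Vec Nat zero) (\(u : Nat). vnil Nat)
the term's type:
  Eq (Nat -> Vec Nat zero) (\(u : Nat). vnil Nat) (\(y : Nat). vnil Nat)
observation: the leftmost-outermost redex is a beta-redex, and normalization takes 3 steps.


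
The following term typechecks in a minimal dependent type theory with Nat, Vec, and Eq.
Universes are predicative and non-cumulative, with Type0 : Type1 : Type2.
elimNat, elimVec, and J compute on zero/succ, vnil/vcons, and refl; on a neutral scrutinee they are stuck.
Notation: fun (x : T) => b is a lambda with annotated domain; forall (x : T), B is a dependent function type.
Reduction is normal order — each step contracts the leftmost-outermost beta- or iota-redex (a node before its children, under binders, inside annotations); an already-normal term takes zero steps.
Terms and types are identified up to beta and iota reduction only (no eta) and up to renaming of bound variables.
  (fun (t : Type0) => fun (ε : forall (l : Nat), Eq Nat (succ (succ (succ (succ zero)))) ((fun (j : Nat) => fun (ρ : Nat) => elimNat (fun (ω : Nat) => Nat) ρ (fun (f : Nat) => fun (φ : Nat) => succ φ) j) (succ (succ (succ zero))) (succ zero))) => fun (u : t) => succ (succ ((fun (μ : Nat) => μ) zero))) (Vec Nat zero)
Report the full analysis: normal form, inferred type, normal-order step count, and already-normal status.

resulting normal form:
  fun (t : forall (ε : Nat), Eq Nat (succ (succ (succ (succ zero)))) (succ (succ (succ (succ zero))))) => fun (l : Vec Nat zero) => succ (succ zero)
type:
  forall (t : forall (ε : Nat), Eq Nat (succ (succ (succ (succ zero)))) (succ (succ (succ (succ zero))))), forall (l : Vec Nat zero), Nat
steps to reach normal form (normal order): 14
already normal: no
first contracted redex: a beta-redex


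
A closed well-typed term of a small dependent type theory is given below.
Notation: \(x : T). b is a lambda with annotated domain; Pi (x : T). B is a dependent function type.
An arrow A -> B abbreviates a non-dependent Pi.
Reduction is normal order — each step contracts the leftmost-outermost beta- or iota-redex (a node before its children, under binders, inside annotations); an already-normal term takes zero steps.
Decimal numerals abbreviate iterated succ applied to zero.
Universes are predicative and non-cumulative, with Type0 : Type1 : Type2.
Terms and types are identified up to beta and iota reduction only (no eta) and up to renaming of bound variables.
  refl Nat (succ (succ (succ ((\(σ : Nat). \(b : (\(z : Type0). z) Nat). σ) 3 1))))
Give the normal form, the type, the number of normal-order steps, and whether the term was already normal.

reduced normal form:
  refl Nat 6
inferred type:
  Eq Nat 6 6
reduction steps (normal order): 2
started in normal form: no
first contracted redex: a beta-redex


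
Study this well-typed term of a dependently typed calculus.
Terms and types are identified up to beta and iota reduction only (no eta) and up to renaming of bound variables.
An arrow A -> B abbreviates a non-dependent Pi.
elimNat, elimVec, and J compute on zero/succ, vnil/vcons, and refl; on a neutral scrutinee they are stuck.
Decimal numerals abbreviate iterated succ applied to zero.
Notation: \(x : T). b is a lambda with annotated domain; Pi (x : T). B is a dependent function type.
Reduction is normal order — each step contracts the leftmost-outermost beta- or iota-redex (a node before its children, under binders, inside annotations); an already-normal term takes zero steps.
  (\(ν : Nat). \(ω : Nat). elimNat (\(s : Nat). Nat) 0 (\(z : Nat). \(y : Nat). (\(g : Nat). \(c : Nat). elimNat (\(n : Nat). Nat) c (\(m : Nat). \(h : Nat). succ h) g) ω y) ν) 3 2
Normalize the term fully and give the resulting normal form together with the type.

reduced normal form:
  6
type:
  Nat
observation: the leftmost-outermost redex is a beta-redex, and normalization takes 39 steps.


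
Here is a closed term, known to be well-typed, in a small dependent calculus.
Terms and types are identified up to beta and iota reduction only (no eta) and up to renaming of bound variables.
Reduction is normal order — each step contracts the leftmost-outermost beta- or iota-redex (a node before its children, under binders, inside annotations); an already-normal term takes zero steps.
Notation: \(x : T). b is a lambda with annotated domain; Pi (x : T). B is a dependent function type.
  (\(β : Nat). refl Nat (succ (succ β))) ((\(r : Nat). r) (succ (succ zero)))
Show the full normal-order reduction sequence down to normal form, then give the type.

normal-order reduction:
  (\(β : Nat). refl Nat (succ (succ β))) ((\(r : Nat). r) (succ (succ zero)))
  ~> refl Nat (succ (succ ((\(β : Nat). β) (succ (succ zero)))))
  ~> refl Nat (succ (succ (succ (succ zero))))
inferred type:
  Eq Nat (succ (succ (succ (succ zero)))) (succ (succ (succ (succ zero))))


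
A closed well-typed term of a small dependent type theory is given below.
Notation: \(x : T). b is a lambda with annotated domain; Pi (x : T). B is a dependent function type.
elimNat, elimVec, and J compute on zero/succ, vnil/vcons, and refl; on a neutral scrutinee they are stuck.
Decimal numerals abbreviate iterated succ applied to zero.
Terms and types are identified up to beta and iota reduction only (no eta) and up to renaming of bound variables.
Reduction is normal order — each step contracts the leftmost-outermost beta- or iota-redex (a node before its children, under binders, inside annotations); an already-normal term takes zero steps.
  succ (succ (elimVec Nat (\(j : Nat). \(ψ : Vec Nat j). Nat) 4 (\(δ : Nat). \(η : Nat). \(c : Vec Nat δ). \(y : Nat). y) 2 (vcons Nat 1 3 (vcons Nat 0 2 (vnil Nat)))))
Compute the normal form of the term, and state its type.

reduced normal form:
  6
inferred type:
  Nat
observation: the leftmost-outermost redex is an elimVec iota-redex, and normalization takes 11 steps.


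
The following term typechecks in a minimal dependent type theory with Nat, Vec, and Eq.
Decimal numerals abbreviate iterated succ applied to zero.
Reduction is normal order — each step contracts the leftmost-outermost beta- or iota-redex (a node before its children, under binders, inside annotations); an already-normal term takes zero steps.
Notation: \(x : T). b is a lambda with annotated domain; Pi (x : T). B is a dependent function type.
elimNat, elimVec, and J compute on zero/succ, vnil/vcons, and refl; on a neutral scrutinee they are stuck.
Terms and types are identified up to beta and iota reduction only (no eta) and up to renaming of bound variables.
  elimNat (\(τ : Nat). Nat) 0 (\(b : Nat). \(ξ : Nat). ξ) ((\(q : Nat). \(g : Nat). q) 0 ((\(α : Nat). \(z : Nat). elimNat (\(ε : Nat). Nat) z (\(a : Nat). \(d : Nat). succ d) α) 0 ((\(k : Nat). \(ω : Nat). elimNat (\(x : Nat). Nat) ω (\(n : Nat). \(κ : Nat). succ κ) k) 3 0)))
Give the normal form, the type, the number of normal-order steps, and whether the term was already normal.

resulting normal form:
  0
type:
  Nat
normal-order step count: 3
term was already normal: no
first contracted redex: a beta-redex


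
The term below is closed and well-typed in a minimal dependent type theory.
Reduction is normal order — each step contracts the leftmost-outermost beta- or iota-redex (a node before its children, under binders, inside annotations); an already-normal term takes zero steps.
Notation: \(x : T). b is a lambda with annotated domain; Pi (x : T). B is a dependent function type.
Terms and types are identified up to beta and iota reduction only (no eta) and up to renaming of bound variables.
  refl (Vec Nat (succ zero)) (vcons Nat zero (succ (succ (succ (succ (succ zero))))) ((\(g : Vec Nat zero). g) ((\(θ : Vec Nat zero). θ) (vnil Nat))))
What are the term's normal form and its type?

normal form:
  refl (Vec Nat (succ zero)) (vcons Nat zero (succ (succ (succ (succ (succ zero))))) (vnil Nat))
inferred type:
  Eq (Vec Nat (succ zero)) (vcons Nat zero (succ (succ (succ (succ (succ zero))))) (vnil Nat)) (vcons Nat zero (succ (succ (succ (succ (succ zero))))) (vnil Nat))
observation: the term reaches its normal form after 2 normal-order steps.


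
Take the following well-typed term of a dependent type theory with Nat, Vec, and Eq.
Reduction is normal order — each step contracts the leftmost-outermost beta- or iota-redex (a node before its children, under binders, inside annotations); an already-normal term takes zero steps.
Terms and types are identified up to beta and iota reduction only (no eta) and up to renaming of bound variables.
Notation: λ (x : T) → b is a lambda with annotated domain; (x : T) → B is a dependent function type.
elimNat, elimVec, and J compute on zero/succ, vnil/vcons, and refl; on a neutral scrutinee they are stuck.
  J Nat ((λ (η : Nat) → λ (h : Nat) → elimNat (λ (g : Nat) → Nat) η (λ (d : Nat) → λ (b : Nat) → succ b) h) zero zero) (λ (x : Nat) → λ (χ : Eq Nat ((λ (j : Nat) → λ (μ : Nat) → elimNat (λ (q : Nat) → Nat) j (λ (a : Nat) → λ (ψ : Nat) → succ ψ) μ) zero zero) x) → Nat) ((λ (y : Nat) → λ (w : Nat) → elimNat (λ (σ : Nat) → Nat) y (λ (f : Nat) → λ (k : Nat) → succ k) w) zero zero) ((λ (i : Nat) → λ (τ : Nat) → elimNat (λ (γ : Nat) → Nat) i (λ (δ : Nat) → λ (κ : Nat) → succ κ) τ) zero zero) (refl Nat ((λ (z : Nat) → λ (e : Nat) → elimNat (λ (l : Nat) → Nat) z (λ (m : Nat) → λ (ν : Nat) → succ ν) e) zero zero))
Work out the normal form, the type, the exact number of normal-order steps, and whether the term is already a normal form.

normal form:
  zero
inferred type:
  Nat
normal-order step count: 4
started in normal form: no
first contracted redex: a J iota-redex


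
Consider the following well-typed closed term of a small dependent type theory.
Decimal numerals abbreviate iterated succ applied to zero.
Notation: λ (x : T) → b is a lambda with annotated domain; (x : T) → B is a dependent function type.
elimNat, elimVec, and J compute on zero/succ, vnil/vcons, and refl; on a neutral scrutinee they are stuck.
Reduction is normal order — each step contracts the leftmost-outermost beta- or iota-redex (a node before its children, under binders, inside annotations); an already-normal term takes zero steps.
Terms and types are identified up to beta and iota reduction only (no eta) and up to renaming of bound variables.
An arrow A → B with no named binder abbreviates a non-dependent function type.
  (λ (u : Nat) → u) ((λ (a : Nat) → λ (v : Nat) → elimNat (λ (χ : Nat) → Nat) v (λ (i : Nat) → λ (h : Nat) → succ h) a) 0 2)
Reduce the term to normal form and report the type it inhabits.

resulting normal form:
  2
the term's type:
  Nat


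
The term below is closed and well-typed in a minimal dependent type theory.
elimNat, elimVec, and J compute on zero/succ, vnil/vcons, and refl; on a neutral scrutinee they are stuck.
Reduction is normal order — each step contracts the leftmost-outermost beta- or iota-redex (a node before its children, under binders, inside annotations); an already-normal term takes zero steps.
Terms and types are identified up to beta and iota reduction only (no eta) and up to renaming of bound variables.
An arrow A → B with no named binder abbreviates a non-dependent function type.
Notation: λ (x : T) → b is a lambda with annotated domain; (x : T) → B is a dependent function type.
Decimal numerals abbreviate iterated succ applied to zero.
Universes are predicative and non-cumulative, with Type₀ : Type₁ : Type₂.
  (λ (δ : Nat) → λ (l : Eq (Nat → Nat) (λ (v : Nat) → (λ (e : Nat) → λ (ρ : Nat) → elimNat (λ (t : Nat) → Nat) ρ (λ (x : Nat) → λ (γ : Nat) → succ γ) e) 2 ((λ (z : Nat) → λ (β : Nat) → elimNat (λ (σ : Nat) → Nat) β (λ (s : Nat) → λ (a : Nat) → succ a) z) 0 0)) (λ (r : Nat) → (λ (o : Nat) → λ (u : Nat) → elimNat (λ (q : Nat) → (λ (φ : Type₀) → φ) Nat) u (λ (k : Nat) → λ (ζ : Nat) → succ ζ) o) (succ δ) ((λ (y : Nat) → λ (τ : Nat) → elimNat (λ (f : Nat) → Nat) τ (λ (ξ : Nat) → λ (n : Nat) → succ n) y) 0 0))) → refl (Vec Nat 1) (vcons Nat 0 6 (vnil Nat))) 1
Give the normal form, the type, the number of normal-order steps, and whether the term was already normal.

resulting normal form:
  λ (δ : Eq (Nat → Nat) (λ (l : Nat) → 2) (λ (v : Nat) → 2)) → refl (Vec Nat 1) (vcons Nat 0 6 (vnil Nat))
inferred type:
  Eq (Nat → Nat) (λ (δ : Nat) → 2) (λ (l : Nat) → 2) → Eq (Vec Nat 1) (vcons Nat 0 6 (vnil Nat)) (vcons Nat 0 6 (vnil Nat))
normal-order step count: 25
term was already normal: no
first redex: a beta-redex


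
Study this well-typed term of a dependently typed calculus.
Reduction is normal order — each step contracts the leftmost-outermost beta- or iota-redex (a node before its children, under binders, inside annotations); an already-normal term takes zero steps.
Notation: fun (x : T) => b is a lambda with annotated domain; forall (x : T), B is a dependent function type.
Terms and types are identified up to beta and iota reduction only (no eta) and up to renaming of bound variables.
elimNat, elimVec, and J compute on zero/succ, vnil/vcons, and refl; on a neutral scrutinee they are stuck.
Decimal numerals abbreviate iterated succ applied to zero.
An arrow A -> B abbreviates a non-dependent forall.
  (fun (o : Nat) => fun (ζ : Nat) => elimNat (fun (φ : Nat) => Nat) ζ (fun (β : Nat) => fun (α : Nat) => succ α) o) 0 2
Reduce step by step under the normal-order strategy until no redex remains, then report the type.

normal-order reduction:
  (fun (o : Nat) => fun (ζ : Nat) => elimNat (fun (φ : Nat) => Nat) ζ (fun (β : Nat) => fun (α : Nat) => succ α) o) 0 2
  ~> (fun (o : Nat) => elimNat (fun (ζ : Nat) => Nat) o (fun (φ : Nat) => fun (β : Nat) => succ β) 0) 2
  ~> elimNat (fun (o : Nat) => Nat) 2 (fun (ζ : Nat) => fun (φ : Nat) => succ φ) 0
  ~> 2
type:
  Nat


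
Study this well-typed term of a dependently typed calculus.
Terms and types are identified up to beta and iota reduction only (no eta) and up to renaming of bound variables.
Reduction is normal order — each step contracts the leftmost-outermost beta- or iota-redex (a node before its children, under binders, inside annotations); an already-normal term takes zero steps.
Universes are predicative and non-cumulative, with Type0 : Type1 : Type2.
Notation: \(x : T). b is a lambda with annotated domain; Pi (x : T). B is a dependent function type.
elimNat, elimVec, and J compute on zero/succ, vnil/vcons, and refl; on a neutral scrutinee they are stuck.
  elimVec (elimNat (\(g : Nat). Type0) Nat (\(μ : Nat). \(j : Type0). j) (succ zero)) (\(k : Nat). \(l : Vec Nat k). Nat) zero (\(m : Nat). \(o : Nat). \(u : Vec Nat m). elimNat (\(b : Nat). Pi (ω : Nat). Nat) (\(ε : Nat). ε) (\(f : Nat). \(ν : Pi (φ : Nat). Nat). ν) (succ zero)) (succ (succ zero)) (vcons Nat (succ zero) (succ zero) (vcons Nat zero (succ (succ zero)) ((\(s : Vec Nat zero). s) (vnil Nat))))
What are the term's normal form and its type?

resulting normal form:
  zero
type:
  Nat


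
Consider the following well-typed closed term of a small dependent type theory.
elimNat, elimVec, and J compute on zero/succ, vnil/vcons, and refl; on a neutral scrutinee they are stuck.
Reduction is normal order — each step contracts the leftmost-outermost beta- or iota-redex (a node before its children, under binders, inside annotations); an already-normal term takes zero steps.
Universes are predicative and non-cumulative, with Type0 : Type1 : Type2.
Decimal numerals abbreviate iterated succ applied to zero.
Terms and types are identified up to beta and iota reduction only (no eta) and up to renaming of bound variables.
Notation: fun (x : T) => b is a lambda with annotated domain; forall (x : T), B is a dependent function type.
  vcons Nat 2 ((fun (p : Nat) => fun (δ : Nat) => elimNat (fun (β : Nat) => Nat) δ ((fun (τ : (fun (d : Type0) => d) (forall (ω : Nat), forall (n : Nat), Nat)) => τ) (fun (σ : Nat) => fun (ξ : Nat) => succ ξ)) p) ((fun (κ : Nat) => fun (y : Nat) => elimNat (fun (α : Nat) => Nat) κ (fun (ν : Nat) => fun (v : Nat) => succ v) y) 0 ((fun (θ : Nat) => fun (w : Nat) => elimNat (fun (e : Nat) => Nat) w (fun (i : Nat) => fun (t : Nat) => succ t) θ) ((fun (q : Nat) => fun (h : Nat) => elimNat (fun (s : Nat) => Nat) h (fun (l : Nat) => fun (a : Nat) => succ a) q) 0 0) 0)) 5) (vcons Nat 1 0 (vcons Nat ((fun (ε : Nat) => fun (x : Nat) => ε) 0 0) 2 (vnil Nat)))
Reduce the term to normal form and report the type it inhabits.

reduced normal form:
  vcons Nat 2 5 (vcons Nat 1 0 (vcons Nat 0 2 (vnil Nat)))
type:
  Vec Nat 3
observation: normalization takes exactly 15 steps under the normal-order strategy.


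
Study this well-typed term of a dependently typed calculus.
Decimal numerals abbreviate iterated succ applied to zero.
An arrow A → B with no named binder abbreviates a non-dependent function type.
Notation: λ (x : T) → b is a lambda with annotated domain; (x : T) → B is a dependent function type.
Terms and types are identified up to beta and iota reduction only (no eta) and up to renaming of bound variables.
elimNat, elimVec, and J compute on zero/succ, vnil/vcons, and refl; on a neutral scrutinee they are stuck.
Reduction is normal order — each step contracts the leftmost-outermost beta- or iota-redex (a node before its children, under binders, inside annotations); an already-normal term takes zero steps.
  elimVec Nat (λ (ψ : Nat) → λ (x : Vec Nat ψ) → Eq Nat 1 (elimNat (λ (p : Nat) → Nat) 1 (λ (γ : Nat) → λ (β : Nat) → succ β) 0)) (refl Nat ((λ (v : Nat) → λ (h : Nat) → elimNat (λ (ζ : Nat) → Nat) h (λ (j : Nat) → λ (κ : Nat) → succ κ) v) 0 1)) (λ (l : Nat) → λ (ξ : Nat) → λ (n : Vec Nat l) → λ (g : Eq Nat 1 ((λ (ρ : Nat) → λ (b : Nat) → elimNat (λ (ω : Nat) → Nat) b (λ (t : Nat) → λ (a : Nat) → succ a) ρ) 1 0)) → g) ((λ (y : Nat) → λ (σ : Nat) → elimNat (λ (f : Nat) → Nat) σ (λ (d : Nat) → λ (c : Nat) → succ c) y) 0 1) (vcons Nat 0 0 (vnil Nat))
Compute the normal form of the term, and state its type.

resulting normal form:
  refl Nat 1
inferred type:
  Eq Nat 1 1
observation: the leftmost-outermost redex is an elimVec iota-redex, and normalization takes 9 steps.


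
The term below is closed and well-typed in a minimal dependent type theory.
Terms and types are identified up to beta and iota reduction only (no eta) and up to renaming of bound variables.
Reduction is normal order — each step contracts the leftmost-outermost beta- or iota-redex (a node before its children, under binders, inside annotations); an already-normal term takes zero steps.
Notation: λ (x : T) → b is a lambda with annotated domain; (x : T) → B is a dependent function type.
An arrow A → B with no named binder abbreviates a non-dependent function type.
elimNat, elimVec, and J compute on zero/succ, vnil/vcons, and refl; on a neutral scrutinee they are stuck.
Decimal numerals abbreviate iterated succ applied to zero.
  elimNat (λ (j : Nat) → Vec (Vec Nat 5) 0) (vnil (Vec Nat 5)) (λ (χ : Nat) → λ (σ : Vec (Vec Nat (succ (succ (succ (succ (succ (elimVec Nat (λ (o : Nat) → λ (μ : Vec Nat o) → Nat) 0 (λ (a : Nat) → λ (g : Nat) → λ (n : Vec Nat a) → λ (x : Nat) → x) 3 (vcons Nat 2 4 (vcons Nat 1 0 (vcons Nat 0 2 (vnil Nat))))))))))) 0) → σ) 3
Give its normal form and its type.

resulting normal form:
  vnil (Vec Nat 5)
the term's type:
  Vec (Vec Nat 5) 0


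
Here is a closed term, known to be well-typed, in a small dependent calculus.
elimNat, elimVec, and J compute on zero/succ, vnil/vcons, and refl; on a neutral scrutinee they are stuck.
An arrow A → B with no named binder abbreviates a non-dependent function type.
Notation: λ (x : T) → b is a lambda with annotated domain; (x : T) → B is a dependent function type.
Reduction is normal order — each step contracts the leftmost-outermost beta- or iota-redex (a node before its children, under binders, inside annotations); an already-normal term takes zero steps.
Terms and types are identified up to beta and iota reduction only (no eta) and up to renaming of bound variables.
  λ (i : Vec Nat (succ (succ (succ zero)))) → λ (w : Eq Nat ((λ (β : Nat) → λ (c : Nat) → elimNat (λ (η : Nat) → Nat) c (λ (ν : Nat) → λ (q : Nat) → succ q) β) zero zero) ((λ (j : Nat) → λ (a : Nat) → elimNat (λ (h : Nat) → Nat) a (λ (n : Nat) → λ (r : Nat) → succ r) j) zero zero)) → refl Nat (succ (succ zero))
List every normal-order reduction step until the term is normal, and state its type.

normal-order reduction:
  λ (i : Vec Nat (succ (succ (succ zero)))) → λ (w : Eq Nat ((λ (β : Nat) → λ (c : Nat) → elimNat (λ (η : Nat) → Nat) c (λ (ν : Nat) → λ (q : Nat) → succ q) β) zero zero) ((λ (j : Nat) → λ (a : Nat) → elimNat (λ (h : Nat) → Nat) a (λ (n : Nat) → λ (r : Nat) → succ r) j) zero zero)) → refl Nat (succ (succ zero))
  ~> λ (i : Vec Nat (succ (succ (succ zero)))) → λ (w : Eq Nat ((λ (β : Nat) → elimNat (λ (c : Nat) → Nat) β (λ (η : Nat) → λ (ν : Nat) → succ ν) zero) zero) ((λ (q : Nat) → λ (j : Nat) → elimNat (λ (a : Nat) → Nat) j (λ (h : Nat) → λ (n : Nat) → succ n) q) zero zero)) → refl Nat (succ (succ zero))
  ~> λ (i : Vec Nat (succ (succ (succ zero)))) → λ (w : Eq Nat (elimNat (λ (β : Nat) → Nat) zero (λ (c : Nat) → λ (η : Nat) → succ η) zero) ((λ (ν : Nat) → λ (q : Nat) → elimNat (λ (j : Nat) → Nat) q (λ (a : Nat) → λ (h : Nat) → succ h) ν) zero zero)) → refl Nat (succ (succ zero))
  ~> λ (i : Vec Nat (succ (succ (succ zero)))) → λ (w : Eq Nat zero ((λ (β : Nat) → λ (c : Nat) → elimNat (λ (η : Nat) → Nat) c (λ (ν : Nat) → λ (q : Nat) → succ q) β) zero zero)) → refl Nat (succ (succ zero))
  ~> λ (i : Vec Nat (succ (succ (succ zero)))) → λ (w : Eq Nat zero ((λ (β : Nat) → elimNat (λ (c : Nat) → Nat) β (λ (η : Nat) → λ (ν : Nat) → succ ν) zero) zero)) → refl Nat (succ (succ zero))
  ~> λ (i : Vec Nat (succ (succ (succ zero)))) → λ (w : Eq Nat zero (elimNat (λ (β : Nat) → Nat) zero (λ (c : Nat) → λ (η : Nat) → succ η) zero)) → refl Nat (succ (succ zero))
  ~> λ (i : Vec Nat (succ (succ (succ zero)))) → λ (w : Eq Nat zero zero) → refl Nat (succ (succ zero))
the term's type:
  Vec Nat (succ (succ (succ zero))) → Eq Nat zero zero → Eq Nat (succ (succ zero)) (succ (succ zero))


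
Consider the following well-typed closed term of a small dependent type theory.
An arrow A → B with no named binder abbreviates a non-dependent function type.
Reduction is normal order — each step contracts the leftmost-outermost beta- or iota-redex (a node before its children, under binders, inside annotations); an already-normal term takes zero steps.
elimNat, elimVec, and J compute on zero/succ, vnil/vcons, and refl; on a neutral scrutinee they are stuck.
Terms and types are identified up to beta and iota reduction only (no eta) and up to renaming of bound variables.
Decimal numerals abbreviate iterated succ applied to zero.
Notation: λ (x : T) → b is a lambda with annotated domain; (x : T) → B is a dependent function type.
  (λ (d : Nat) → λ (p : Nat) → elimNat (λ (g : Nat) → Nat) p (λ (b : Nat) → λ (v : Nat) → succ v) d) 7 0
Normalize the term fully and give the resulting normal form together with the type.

resulting normal form:
  7
type:
  Nat
observation: reduction starts at a beta-redex, and 24 normal-order steps reach the normal form.


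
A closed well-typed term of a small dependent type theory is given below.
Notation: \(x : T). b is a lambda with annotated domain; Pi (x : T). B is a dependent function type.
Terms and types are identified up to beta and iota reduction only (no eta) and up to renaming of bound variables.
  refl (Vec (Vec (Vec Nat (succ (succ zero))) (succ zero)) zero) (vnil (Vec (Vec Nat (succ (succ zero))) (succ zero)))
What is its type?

type:
  Eq (Vec (Vec (Vec Nat (succ (succ zero))) (succ zero)) zero) (vnil (Vec (Vec Nat (succ (succ zero))) (succ zero))) (vnil (Vec (Vec Nat (succ (succ zero))) (succ zero)))


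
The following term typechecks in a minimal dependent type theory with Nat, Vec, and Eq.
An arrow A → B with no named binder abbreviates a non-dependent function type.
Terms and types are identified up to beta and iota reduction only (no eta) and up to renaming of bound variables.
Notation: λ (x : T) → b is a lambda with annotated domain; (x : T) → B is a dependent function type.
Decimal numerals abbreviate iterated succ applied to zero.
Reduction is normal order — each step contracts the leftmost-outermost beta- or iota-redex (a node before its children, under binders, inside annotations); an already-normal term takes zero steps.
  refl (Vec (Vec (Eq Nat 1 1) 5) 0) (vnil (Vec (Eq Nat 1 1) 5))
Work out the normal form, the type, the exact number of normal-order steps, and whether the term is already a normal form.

resulting normal form:
  refl (Vec (Vec (Eq Nat 1 1) 5) 0) (vnil (Vec (Eq Nat 1 1) 5))
the term's type:
  Eq (Vec (Vec (Eq Nat 1 1) 5) 0) (vnil (Vec (Eq Nat 1 1) 5)) (vnil (Vec (Eq Nat 1 1) 5))
reduction steps (normal order): 0
started in normal form: yes


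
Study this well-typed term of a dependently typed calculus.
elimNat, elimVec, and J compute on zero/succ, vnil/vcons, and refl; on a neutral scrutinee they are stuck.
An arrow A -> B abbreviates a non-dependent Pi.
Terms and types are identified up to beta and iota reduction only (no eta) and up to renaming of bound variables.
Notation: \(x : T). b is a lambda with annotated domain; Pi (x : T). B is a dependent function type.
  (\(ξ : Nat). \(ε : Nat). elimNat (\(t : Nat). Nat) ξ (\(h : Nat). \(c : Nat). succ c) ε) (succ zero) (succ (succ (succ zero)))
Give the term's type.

type:
  Nat


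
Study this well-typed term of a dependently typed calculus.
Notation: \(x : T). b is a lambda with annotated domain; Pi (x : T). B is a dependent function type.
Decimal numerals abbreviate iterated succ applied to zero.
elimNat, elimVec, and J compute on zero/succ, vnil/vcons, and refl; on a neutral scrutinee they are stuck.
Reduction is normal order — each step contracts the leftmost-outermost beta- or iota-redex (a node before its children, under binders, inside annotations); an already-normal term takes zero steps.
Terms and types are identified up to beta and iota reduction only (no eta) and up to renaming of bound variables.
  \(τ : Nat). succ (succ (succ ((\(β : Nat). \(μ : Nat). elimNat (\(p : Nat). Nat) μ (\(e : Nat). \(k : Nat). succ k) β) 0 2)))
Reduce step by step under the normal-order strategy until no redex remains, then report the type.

normal-order reduction sequence:
  \(τ : Nat). succ (succ (succ ((\(β : Nat). \(μ : Nat). elimNat (\(p : Nat). Nat) μ (\(e : Nat). \(k : Nat). succ k) β) 0 2)))
  ~> \(τ : Nat). succ (succ (succ ((\(β : Nat). elimNat (\(μ : Nat). Nat) β (\(p : Nat). \(e : Nat). succ e) 0) 2)))
  ~> \(τ : Nat). succ (succ (succ (elimNat (\(β : Nat). Nat) 2 (\(μ : Nat). \(p : Nat). succ p) 0)))
  ~> \(τ : Nat). 5
inferred type:
  Pi (τ : Nat). Nat


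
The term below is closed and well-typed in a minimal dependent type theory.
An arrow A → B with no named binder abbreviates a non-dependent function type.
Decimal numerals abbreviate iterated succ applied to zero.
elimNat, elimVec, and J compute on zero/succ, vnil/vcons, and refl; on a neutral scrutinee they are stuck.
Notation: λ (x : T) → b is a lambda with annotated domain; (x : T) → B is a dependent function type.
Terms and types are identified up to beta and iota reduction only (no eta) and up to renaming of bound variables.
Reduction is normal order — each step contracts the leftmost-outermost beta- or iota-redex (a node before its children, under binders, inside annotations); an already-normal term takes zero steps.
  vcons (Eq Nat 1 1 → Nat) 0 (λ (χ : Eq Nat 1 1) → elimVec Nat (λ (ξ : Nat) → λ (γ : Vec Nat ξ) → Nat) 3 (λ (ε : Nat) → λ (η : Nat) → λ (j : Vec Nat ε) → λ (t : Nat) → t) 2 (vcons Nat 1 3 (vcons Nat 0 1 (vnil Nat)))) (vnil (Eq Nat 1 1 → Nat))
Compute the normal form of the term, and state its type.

resulting normal form:
  vcons (Eq Nat 1 1 → Nat) 0 (λ (χ : Eq Nat 1 1) → 3) (vnil (Eq Nat 1 1 → Nat))
inferred type:
  Vec (Eq Nat 1 1 → Nat) 1
observation: 11 normal-order steps normalize the term, beginning with an elimVec iota-redex.


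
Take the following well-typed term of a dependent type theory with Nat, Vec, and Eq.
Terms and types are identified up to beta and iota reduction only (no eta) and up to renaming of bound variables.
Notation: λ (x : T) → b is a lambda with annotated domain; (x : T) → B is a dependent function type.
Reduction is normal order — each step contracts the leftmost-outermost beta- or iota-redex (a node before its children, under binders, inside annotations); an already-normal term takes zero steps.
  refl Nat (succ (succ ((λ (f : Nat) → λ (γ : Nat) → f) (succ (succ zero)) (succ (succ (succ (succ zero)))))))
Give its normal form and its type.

normal form:
  refl Nat (succ (succ (succ (succ zero))))
type:
  Eq Nat (succ (succ (succ (succ zero)))) (succ (succ (succ (succ zero))))


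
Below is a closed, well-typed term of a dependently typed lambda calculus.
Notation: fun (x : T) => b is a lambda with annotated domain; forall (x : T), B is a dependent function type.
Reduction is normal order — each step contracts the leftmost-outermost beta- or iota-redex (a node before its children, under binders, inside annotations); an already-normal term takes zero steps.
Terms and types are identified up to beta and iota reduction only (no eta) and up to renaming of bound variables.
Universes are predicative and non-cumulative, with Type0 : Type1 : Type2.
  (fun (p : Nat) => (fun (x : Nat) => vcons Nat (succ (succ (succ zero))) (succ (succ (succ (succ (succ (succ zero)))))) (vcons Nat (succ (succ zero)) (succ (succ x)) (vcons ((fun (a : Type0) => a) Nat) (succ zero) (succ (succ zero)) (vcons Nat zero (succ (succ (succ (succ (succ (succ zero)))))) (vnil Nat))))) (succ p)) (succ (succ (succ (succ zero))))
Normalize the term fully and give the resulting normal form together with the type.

resulting normal form:
  vcons Nat (succ (succ (succ zero))) (succ (succ (succ (succ (succ (succ zero)))))) (vcons Nat (succ (succ zero)) (succ (succ (succ (succ (succ (succ (succ zero))))))) (vcons Nat (succ zero) (succ (succ zero)) (vcons Nat zero (succ (succ (succ (succ (succ (succ zero)))))) (vnil Nat))))
the term's type:
  Vec Nat (succ (succ (succ (succ zero))))
observation: reduction starts at a beta-redex, and 3 normal-order steps reach the normal form.


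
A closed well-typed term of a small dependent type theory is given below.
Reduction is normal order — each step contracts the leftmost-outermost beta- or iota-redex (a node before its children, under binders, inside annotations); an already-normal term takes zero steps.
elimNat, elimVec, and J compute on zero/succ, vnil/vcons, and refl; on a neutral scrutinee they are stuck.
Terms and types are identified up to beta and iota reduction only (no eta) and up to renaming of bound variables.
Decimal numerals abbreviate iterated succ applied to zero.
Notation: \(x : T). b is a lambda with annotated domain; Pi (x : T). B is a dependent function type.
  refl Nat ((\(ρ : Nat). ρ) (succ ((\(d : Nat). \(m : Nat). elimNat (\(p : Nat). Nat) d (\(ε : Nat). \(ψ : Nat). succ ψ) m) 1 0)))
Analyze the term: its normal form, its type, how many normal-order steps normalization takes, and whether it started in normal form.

reduced normal form:
  refl Nat 2
the term's type:
  Eq Nat 2 2
steps to reach normal form (normal order): 4
already normal: no
first redex: a beta-redex


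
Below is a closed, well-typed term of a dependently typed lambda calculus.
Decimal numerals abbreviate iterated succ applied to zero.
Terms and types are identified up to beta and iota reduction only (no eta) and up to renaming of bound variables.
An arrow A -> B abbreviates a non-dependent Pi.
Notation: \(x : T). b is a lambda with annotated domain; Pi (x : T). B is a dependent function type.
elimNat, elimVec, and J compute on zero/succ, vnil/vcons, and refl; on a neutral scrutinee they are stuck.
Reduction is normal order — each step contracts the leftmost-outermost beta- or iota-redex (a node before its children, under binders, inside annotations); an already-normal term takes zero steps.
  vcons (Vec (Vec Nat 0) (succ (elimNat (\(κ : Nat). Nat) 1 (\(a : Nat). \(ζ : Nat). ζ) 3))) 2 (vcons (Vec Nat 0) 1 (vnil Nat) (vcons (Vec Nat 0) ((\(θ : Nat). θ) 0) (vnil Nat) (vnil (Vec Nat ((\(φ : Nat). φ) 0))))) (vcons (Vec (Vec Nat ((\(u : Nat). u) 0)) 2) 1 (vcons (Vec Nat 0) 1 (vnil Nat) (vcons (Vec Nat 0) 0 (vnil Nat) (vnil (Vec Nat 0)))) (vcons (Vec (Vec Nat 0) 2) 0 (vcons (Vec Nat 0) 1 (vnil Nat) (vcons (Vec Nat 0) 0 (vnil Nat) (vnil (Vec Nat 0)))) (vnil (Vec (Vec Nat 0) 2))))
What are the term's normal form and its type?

reduced normal form:
  vcons (Vec (Vec Nat 0) 2) 2 (vcons (Vec Nat 0) 1 (vnil Nat) (vcons (Vec Nat 0) 0 (vnil Nat) (vnil (Vec Nat 0)))) (vcons (Vec (Vec Nat 0) 2) 1 (vcons (Vec Nat 0) 1 (vnil Nat) (vcons (Vec Nat 0) 0 (vnil Nat) (vnil (Vec Nat 0)))) (vcons (Vec (Vec Nat 0) 2) 0 (vcons (Vec Nat 0) 1 (vnil Nat) (vcons (Vec Nat 0) 0 (vnil Nat) (vnil (Vec Nat 0)))) (vnil (Vec (Vec Nat 0) 2))))
the term's type:
  Vec (Vec (Vec Nat 0) 2) 3


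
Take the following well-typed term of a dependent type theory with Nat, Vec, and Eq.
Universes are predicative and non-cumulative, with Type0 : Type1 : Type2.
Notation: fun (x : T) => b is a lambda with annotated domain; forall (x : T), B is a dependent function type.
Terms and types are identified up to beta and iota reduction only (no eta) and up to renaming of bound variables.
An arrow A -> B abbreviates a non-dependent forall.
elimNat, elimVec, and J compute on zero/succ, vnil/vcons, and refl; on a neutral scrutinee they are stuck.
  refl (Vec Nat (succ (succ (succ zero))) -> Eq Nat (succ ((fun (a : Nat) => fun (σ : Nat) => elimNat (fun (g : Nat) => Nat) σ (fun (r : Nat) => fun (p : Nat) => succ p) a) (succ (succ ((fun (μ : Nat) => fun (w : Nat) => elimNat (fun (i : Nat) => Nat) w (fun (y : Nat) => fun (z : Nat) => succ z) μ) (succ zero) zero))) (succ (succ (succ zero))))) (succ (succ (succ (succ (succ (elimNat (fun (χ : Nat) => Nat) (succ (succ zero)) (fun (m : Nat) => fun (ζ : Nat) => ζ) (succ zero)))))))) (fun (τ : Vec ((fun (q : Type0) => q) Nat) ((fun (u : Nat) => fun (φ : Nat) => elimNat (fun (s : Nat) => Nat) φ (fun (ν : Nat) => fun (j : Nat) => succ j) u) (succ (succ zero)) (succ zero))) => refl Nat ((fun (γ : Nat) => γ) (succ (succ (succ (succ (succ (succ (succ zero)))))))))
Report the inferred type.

inferred type:
  Eq (Vec Nat (succ (succ (succ zero))) -> Eq Nat (succ (succ (succ (succ (succ (succ (succ zero))))))) (succ (succ (succ (succ (succ (succ (succ zero)))))))) (fun (a : Vec Nat (succ (succ (succ zero)))) => refl Nat (succ (succ (succ (succ (succ (succ (succ zero)))))))) (fun (σ : Vec Nat (succ (succ (succ zero)))) => refl Nat (succ (succ (succ (succ (succ (succ (succ zero))))))))
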